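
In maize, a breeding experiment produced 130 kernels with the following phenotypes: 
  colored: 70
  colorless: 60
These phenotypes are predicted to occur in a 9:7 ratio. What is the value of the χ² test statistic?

0.305

Under the 9:7 hypothesis (Σ ratio = 16, N = 130):
  colored: 130 × 9/16 = 73.125
  colorless: 130 × 7/16 = 56.875
χ² = Σ (O − E)² / E
  colored: (70 − 73.125)² / 73.125 = 0.1335
  colorless: (60 − 56.875)² / 56.875 = 0.1717
χ² = 0.1335 + 0.1717 = 0.3052 ≈ 0.305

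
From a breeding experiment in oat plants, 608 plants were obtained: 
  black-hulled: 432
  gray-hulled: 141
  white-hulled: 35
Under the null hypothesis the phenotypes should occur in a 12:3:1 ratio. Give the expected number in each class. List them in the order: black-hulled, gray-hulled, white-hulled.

456, 114, 38

Under the 12:3:1 hypothesis (Σ ratio = 16, N = 608):
  black-hulled: 608 × 12/16 = 456
  gray-hulled: 608 × 3/16 = 114
  white-hulled: 608 × 1/16 = 38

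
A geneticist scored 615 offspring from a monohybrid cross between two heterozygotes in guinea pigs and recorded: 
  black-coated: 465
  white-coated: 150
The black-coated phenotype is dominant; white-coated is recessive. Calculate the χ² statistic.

For a monohybrid cross between heterozygotes with complete dominance, the expected phenotypic ratio is 3:1.
The 3:1 ratio has 4 parts, so with N = 615 the expected counts are:
  black-coated: 615 × 3/4 = 461.25
  white-coated: 615 × 1/4 = 153.75
χ² = Σ (O − E)² / E
  black-coated: (465 − 461.25)² / 461.25 = 0.0305
  white-coated: (150 − 153.75)² / 153.75 = 0.0915
χ² = 0.0305 + 0.0915 = 0.122

0.122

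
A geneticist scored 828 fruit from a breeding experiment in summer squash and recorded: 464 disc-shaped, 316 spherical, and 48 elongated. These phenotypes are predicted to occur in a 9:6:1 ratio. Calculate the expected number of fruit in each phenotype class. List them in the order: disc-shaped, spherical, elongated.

Total ratio parts = 16. Expected numbers out of 828:
  disc-shaped: 828 × 9/16 = 465.75
  spherical: 828 × 6/16 = 310.5
  elongated: 828 × 1/16 = 51.75

465.75, 310.5, 51.75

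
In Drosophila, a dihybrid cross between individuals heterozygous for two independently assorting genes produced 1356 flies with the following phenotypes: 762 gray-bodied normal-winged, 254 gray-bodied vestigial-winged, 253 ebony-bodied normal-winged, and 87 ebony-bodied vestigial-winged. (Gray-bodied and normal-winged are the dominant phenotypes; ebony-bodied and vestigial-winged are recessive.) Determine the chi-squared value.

A dihybrid F₂ with independent assortment and complete dominance at both loci gives a 9:3:3:1 phenotypic ratio.
Total ratio parts = 16. Expected numbers out of 1356:
  gray-bodied normal-winged: 1356 × 9/16 = 762.75
  gray-bodied vestigial-winged: 1356 × 3/16 = 254.25
  ebony-bodied normal-winged: 1356 × 3/16 = 254.25
  ebony-bodied vestigial-winged: 1356 × 1/16 = 84.75
χ² = Σ (O − E)² / E
  gray-bodied normal-winged: (762 − 762.75)² / 762.75 = 0.0007
  gray-bodied vestigial-winged: (254 − 254.25)² / 254.25 = 0.0002
  ebony-bodied normal-winged: (253 − 254.25)² / 254.25 = 0.0061
  ebony-bodied vestigial-winged: (87 − 84.75)² / 84.75 = 0.0597
χ² = 0.0007 + 0.0002 + 0.0061 + 0.0597 = 0.0667 ≈ 0.067

0.067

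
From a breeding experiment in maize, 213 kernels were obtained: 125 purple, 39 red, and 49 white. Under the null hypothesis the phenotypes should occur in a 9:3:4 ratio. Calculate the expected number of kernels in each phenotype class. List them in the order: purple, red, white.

Total ratio parts = 16. Expected numbers out of 213:
  purple: 213 × 9/16 = 119.8125
  red: 213 × 3/16 = 39.9375
  white: 213 × 4/16 = 53.25

119.8125, 39.9375, 53.25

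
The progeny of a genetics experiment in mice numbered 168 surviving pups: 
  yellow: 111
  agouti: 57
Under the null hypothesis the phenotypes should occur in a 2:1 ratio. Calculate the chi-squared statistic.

0.027

The 2:1 ratio has 3 parts, so with N = 168 the expected counts are:
  yellow: 168 × 2/3 = 112
  agouti: 168 × 1/3 = 56
χ² = Σ (O − E)² / E
  yellow: (111 − 112)² / 112 = 0.0089
  agouti: (57 − 56)² / 56 = 0.0179
χ² = 0.0089 + 0.0179 = 0.0268 ≈ 0.027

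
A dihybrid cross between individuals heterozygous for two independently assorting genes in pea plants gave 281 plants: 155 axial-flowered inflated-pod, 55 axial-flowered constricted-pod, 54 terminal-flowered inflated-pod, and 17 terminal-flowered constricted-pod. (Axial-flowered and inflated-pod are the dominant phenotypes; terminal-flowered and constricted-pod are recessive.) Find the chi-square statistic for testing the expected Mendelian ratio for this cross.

A dihybrid F₂ with independent assortment and complete dominance at both loci gives a 9:3:3:1 phenotypic ratio.
Under the 9:3:3:1 hypothesis (Σ ratio = 16, N = 281):
  axial-flowered inflated-pod: 281 × 9/16 = 158.0625
  axial-flowered constricted-pod: 281 × 3/16 = 52.6875
  terminal-flowered inflated-pod: 281 × 3/16 = 52.6875
  terminal-flowered constricted-pod: 281 × 1/16 = 17.5625
χ² = Σ (O − E)² / E
  axial-flowered inflated-pod: (155 − 158.0625)² / 158.0625 = 0.0593
  axial-flowered constricted-pod: (55 − 52.6875)² / 52.6875 = 0.1015
  terminal-flowered inflated-pod: (54 − 52.6875)² / 52.6875 = 0.0327
  terminal-flowered constricted-pod: (17 − 17.5625)² / 17.5625 = 0.0180
χ² = 0.0593 + 0.1015 + 0.0327 + 0.0180 = 0.2115 ≈ 0.212

0.212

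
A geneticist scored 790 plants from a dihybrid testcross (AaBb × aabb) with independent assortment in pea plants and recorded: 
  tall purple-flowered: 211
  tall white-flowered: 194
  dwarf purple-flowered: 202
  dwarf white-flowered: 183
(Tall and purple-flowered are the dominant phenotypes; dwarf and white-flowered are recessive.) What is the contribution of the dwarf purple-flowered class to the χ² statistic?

A dihybrid testcross with independent assortment gives a 1:1:1:1 ratio.
Total ratio parts = 4. Expected numbers out of 790:
  tall purple-flowered: 790 × 1/4 = 197.5
  tall white-flowered: 790 × 1/4 = 197.5
  dwarf purple-flowered: 790 × 1/4 = 197.5
  dwarf white-flowered: 790 × 1/4 = 197.5
Contribution of dwarf purple-flowered: (202 − 197.5)² / 197.5 = 0.1025

0.103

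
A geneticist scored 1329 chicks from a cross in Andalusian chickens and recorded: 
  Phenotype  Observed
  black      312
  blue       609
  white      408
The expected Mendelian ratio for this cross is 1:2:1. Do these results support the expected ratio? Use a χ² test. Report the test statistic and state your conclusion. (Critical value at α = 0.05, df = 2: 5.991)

23.140; not consistent

Under the 1:2:1 hypothesis (Σ ratio = 4, N = 1329):
  black: 1329 × 1/4 = 332.25
  blue: 1329 × 2/4 = 664.5
  white: 1329 × 1/4 = 332.25
χ² = Σ (O − E)² / E
  black: (312 − 332.25)² / 332.25 = 1.2342
  blue: (609 − 664.5)² / 664.5 = 4.6354
  white: (408 − 332.25)² / 332.25 = 17.2703
χ² = 1.2342 + 4.6354 + 17.2703 = 23.1399 ≈ 23.140
Degrees of freedom = 3 − 1 = 2; critical value at α = 0.05 is 5.991.
Since 23.140 > 5.991, we reject the null hypothesis — the data do not fit the 1:2:1 ratio.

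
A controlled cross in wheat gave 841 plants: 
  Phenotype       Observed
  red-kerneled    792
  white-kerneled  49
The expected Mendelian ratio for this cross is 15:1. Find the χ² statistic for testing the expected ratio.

Total ratio parts = 16. Expected numbers out of 841:
  red-kerneled: 841 × 15/16 = 788.4375
  white-kerneled: 841 × 1/16 = 52.5625
χ² = Σ (O − E)² / E
  red-kerneled: (792 − 788.4375)² / 788.4375 = 0.0161
  white-kerneled: (49 − 52.5625)² / 52.5625 = 0.2415
χ² = 0.0161 + 0.2415 = 0.2576 ≈ 0.258

0.258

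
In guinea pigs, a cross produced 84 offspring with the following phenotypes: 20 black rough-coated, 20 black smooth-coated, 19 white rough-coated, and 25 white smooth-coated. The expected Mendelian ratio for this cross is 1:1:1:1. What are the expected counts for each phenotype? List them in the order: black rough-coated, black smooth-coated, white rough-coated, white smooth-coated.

21, 21, 21, 21

Expected counts for N = 84 under a 1:1:1:1 ratio (total parts = 4):
  black rough-coated: 84 × 1/4 = 21
  black smooth-coated: 84 × 1/4 = 21
  white rough-coated: 84 × 1/4 = 21
  white smooth-coated: 84 × 1/4 = 21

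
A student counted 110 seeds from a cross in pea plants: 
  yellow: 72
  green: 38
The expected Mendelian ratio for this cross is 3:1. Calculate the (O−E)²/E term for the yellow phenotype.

1.336

The 3:1 ratio has 4 parts, so with N = 110 the expected counts are:
  yellow: 110 × 3/4 = 82.5
  green: 110 × 1/4 = 27.5
Contribution of yellow: (72 − 82.5)² / 82.5 = 1.3364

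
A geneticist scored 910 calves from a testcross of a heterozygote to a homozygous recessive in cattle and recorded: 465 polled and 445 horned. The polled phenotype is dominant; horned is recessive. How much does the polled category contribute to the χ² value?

A testcross of a heterozygote (Aa × aa) gives a 1:1 phenotypic ratio.
The 1:1 ratio has 2 parts, so with N = 910 the expected counts are:
  polled: 910 × 1/2 = 455
  horned: 910 × 1/2 = 455
Contribution of polled: (465 − 455)² / 455 = 0.2198

0.220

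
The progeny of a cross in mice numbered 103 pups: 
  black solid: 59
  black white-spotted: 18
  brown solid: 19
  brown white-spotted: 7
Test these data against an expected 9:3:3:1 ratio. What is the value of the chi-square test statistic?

Under the 9:3:3:1 hypothesis (Σ ratio = 16, N = 103):
  black solid: 103 × 9/16 = 57.9375
  black white-spotted: 103 × 3/16 = 19.3125
  brown solid: 103 × 3/16 = 19.3125
  brown white-spotted: 103 × 1/16 = 6.4375
χ² = Σ (O − E)² / E
  black solid: (59 − 57.9375)² / 57.9375 = 0.0195
  black white-spotted: (18 − 19.3125)² / 19.3125 = 0.0892
  brown solid: (19 − 19.3125)² / 19.3125 = 0.0051
  brown white-spotted: (7 − 6.4375)² / 6.4375 = 0.0492
χ² = 0.0195 + 0.0892 + 0.0051 + 0.0492 = 0.163

0.163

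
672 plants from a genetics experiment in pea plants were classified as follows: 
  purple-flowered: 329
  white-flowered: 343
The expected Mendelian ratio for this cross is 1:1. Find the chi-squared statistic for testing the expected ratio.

Expected counts for N = 672 under a 1:1 ratio (total parts = 2):
  purple-flowered: 672 × 1/2 = 336
  white-flowered: 672 × 1/2 = 336
χ² = Σ (O − E)² / E
  purple-flowered: (329 − 336)² / 336 = 0.1458
  white-flowered: (343 − 336)² / 336 = 0.1458
χ² = 0.1458 + 0.1458 = 0.2916 ≈ 0.292

0.292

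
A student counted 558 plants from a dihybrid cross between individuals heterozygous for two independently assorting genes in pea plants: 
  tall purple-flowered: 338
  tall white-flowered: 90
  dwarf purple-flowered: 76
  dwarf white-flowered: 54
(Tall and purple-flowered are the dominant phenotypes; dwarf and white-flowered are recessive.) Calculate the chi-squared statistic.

A dihybrid F₂ with independent assortment and complete dominance at both loci gives a 9:3:3:1 phenotypic ratio.
Expected counts for N = 558 under a 9:3:3:1 ratio (total parts = 16):
  tall purple-flowered: 558 × 9/16 = 313.875
  tall white-flowered: 558 × 3/16 = 104.625
  dwarf purple-flowered: 558 × 3/16 = 104.625
  dwarf white-flowered: 558 × 1/16 = 34.875
χ² = Σ (O − E)² / E
  tall purple-flowered: (338 − 313.875)² / 313.875 = 1.8543
  tall white-flowered: (90 − 104.625)² / 104.625 = 2.0444
  dwarf purple-flowered: (76 − 104.625)² / 104.625 = 7.8317
  dwarf white-flowered: (54 − 34.875)² / 34.875 = 10.4879
χ² = 1.8543 + 2.0444 + 7.8317 + 10.4879 = 22.2183 ≈ 22.218

22.218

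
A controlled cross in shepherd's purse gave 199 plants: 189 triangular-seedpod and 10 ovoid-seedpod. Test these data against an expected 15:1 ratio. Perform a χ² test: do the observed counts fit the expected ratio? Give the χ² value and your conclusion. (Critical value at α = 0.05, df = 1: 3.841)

0.510; consistent

Under the 15:1 hypothesis (Σ ratio = 16, N = 199):
  triangular-seedpod: 199 × 15/16 = 186.5625
  ovoid-seedpod: 199 × 1/16 = 12.4375
χ² = Σ (O − E)² / E
  triangular-seedpod: (189 − 186.5625)² / 186.5625 = 0.0318
  ovoid-seedpod: (10 − 12.4375)² / 12.4375 = 0.4777
χ² = 0.0318 + 0.4777 = 0.5095 ≈ 0.510
Degrees of freedom = 2 − 1 = 1; critical value at α = 0.05 is 3.841.
Since 0.510 < 3.841, we fail to reject the null hypothesis — the data are consistent with the 15:1 ratio.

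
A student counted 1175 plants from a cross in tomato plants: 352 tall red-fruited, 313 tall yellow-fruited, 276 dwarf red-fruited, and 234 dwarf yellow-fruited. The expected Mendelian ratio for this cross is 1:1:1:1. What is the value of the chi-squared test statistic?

26.038

Total ratio parts = 4. Expected numbers out of 1175:
  tall red-fruited: 1175 × 1/4 = 293.75
  tall yellow-fruited: 1175 × 1/4 = 293.75
  dwarf red-fruited: 1175 × 1/4 = 293.75
  dwarf yellow-fruited: 1175 × 1/4 = 293.75
χ² = Σ (O − E)² / E
  tall red-fruited: (352 − 293.75)² / 293.75 = 11.5509
  tall yellow-fruited: (313 − 293.75)² / 293.75 = 1.2615
  dwarf red-fruited: (276 − 293.75)² / 293.75 = 1.0726
  dwarf yellow-fruited: (234 − 293.75)² / 293.75 = 12.1534
χ² = 11.5509 + 1.2615 + 1.0726 + 12.1534 = 26.0384 ≈ 26.038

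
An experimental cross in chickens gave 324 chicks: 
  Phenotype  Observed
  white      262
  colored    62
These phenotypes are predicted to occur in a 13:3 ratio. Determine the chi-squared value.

0.032

Total ratio parts = 16. Expected numbers out of 324:
  white: 324 × 13/16 = 263.25
  colored: 324 × 3/16 = 60.75
χ² = Σ (O − E)² / E
  white: (262 − 263.25)² / 263.25 = 0.0059
  colored: (62 − 60.75)² / 60.75 = 0.0257
χ² = 0.0059 + 0.0257 = 0.0316 ≈ 0.032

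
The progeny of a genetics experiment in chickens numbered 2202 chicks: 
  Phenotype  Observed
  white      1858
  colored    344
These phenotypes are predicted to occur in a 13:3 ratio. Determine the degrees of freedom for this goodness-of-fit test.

1

A goodness-of-fit test with 2 phenotype classes has df = 2 − 1 = 1.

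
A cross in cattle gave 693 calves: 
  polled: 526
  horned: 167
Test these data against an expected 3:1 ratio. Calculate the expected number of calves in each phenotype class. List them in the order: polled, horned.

Under the 3:1 hypothesis (Σ ratio = 4, N = 693):
  polled: 693 × 3/4 = 519.75
  horned: 693 × 1/4 = 173.25

519.75, 173.25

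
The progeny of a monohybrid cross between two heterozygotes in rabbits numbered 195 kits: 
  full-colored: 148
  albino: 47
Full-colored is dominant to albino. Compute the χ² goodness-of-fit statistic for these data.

0.084

For a monohybrid cross between heterozygotes with complete dominance, the expected phenotypic ratio is 3:1.
The 3:1 ratio has 4 parts, so with N = 195 the expected counts are:
  full-colored: 195 × 3/4 = 146.25
  albino: 195 × 1/4 = 48.75
χ² = Σ (O − E)² / E
  full-colored: (148 − 146.25)² / 146.25 = 0.0209
  albino: (47 − 48.75)² / 48.75 = 0.0628
χ² = 0.0209 + 0.0628 = 0.0837 ≈ 0.084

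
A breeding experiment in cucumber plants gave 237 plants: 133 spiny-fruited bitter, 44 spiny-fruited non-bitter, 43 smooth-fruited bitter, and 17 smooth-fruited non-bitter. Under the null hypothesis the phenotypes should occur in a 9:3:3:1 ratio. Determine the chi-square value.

Total ratio parts = 16. Expected numbers out of 237:
  spiny-fruited bitter: 237 × 9/16 = 133.3125
  spiny-fruited non-bitter: 237 × 3/16 = 44.4375
  smooth-fruited bitter: 237 × 3/16 = 44.4375
  smooth-fruited non-bitter: 237 × 1/16 = 14.8125
χ² = Σ (O − E)² / E
  spiny-fruited bitter: (133 − 133.3125)² / 133.3125 = 0.0007
  spiny-fruited non-bitter: (44 − 44.4375)² / 44.4375 = 0.0043
  smooth-fruited bitter: (43 − 44.4375)² / 44.4375 = 0.0465
  smooth-fruited non-bitter: (17 − 14.8125)² / 14.8125 = 0.3230
χ² = 0.0007 + 0.0043 + 0.0465 + 0.3230 = 0.3745 ≈ 0.375

0.375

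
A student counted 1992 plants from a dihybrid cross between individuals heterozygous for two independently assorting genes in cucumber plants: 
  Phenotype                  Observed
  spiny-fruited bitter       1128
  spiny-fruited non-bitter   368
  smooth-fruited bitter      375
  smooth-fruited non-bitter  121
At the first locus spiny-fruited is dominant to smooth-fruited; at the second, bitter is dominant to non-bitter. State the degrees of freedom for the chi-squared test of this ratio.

3

A dihybrid F₂ with independent assortment and complete dominance at both loci gives a 9:3:3:1 phenotypic ratio.
A goodness-of-fit test with 4 phenotype classes has df = 4 − 1 = 3.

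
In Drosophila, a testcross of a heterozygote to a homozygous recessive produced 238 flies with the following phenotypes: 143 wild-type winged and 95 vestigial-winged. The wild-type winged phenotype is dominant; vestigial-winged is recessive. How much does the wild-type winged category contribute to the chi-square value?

4.840

A testcross of a heterozygote (Aa × aa) gives a 1:1 phenotypic ratio.
Total ratio parts = 2. Expected numbers out of 238:
  wild-type winged: 238 × 1/2 = 119
  vestigial-winged: 238 × 1/2 = 119
Contribution of wild-type winged: (143 − 119)² / 119 = 4.8403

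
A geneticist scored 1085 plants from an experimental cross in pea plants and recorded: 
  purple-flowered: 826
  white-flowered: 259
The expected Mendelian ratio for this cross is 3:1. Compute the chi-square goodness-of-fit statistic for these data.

0.738

Under the 3:1 hypothesis (Σ ratio = 4, N = 1085):
  purple-flowered: 1085 × 3/4 = 813.75
  white-flowered: 1085 × 1/4 = 271.25
χ² = Σ (O − E)² / E
  purple-flowered: (826 − 813.75)² / 813.75 = 0.1844
  white-flowered: (259 − 271.25)² / 271.25 = 0.5532
χ² = 0.1844 + 0.5532 = 0.7376 ≈ 0.738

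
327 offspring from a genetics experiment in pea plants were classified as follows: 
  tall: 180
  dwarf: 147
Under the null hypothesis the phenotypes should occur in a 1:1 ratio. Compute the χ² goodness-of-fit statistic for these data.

Expected counts for N = 327 under a 1:1 ratio (total parts = 2):
  tall: 327 × 1/2 = 163.5
  dwarf: 327 × 1/2 = 163.5
χ² = Σ (O − E)² / E
  tall: (180 − 163.5)² / 163.5 = 1.6651
  dwarf: (147 − 163.5)² / 163.5 = 1.6651
χ² = 1.6651 + 1.6651 = 3.3302 ≈ 3.330

3.330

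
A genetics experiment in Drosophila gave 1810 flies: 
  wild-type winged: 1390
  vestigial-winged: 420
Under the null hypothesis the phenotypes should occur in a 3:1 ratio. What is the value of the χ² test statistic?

3.112

Expected counts for N = 1810 under a 3:1 ratio (total parts = 4):
  wild-type winged: 1810 × 3/4 = 1357.5
  vestigial-winged: 1810 × 1/4 = 452.5
χ² = Σ (O − E)² / E
  wild-type winged: (1390 − 1357.5)² / 1357.5 = 0.7781
  vestigial-winged: (420 − 452.5)² / 452.5 = 2.3343
χ² = 0.7781 + 2.3343 = 3.1124 ≈ 3.112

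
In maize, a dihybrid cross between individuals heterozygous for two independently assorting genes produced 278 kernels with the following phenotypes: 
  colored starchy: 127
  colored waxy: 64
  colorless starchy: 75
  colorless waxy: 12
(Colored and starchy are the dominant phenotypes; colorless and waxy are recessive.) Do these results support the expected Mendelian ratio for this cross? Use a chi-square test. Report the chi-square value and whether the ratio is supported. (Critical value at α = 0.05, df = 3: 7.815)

19.925; not consistent

A dihybrid F₂ with independent assortment and complete dominance at both loci gives a 9:3:3:1 phenotypic ratio.
The 9:3:3:1 ratio has 16 parts, so with N = 278 the expected counts are:
  colored starchy: 278 × 9/16 = 156.375
  colored waxy: 278 × 3/16 = 52.125
  colorless starchy: 278 × 3/16 = 52.125
  colorless waxy: 278 × 1/16 = 17.375
χ² = Σ (O − E)² / E
  colored starchy: (127 − 156.375)² / 156.375 = 5.5181
  colored waxy: (64 − 52.125)² / 52.125 = 2.7053
  colorless starchy: (75 − 52.125)² / 52.125 = 10.0387
  colorless waxy: (12 − 17.375)² / 17.375 = 1.6628
χ² = 5.5181 + 2.7053 + 10.0387 + 1.6628 = 19.9249 ≈ 19.925
Degrees of freedom = 4 − 1 = 3; critical value at α = 0.05 is 7.815.
Since 19.925 > 7.815, we reject the null hypothesis — the data do not fit the 9:3:3:1 ratio.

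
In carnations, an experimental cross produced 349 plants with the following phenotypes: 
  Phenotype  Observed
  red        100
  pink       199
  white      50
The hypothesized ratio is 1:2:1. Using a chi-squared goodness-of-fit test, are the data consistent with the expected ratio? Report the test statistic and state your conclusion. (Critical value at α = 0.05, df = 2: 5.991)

21.206; not consistent

The 1:2:1 ratio has 4 parts, so with N = 349 the expected counts are:
  red: 349 × 1/4 = 87.25
  pink: 349 × 2/4 = 174.5
  white: 349 × 1/4 = 87.25
χ² = Σ (O − E)² / E
  red: (100 − 87.25)² / 87.25 = 1.8632
  pink: (199 − 174.5)² / 174.5 = 3.4398
  white: (50 − 87.25)² / 87.25 = 15.9033
χ² = 1.8632 + 3.4398 + 15.9033 = 21.2063 ≈ 21.206
Degrees of freedom = 3 − 1 = 2; critical value at α = 0.05 is 5.991.
Since 21.206 > 5.991, we reject the null hypothesis — the data do not fit the 1:2:1 ratio.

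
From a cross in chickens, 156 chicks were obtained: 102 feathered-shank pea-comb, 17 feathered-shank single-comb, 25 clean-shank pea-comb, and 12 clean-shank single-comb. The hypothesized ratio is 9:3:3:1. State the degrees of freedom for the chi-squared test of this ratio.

3

A goodness-of-fit test with 4 phenotype classes has df = 4 − 1 = 3.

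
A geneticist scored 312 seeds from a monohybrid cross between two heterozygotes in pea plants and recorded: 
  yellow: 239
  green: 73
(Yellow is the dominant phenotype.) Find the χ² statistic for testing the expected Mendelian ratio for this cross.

For a monohybrid cross between heterozygotes with complete dominance, the expected phenotypic ratio is 3:1.
Total ratio parts = 4. Expected numbers out of 312:
  yellow: 312 × 3/4 = 234
  green: 312 × 1/4 = 78
χ² = Σ (O − E)² / E
  yellow: (239 − 234)² / 234 = 0.1068
  green: (73 − 78)² / 78 = 0.3205
χ² = 0.1068 + 0.3205 = 0.4273 ≈ 0.427

0.427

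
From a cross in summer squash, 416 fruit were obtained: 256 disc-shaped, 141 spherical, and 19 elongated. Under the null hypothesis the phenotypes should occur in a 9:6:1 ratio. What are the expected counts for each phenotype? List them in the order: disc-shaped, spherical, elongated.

Total ratio parts = 16. Expected numbers out of 416:
  disc-shaped: 416 × 9/16 = 234
  spherical: 416 × 6/16 = 156
  elongated: 416 × 1/16 = 26

234, 156, 26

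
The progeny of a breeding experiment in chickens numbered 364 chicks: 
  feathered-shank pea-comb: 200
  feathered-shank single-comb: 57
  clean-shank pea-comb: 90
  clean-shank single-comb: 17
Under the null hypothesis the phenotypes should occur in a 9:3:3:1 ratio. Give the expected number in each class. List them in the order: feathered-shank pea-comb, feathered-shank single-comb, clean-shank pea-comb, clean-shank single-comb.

The 9:3:3:1 ratio has 16 parts, so with N = 364 the expected counts are:
  feathered-shank pea-comb: 364 × 9/16 = 204.75
  feathered-shank single-comb: 364 × 3/16 = 68.25
  clean-shank pea-comb: 364 × 3/16 = 68.25
  clean-shank single-comb: 364 × 1/16 = 22.75

204.75, 68.25, 68.25, 22.75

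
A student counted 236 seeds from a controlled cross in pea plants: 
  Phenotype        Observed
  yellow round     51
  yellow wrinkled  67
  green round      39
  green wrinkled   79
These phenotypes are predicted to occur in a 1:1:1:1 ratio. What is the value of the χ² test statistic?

Total ratio parts = 4. Expected numbers out of 236:
  yellow round: 236 × 1/4 = 59
  yellow wrinkled: 236 × 1/4 = 59
  green round: 236 × 1/4 = 59
  green wrinkled: 236 × 1/4 = 59
χ² = Σ (O − E)² / E
  yellow round: (51 − 59)² / 59 = 1.0847
  yellow wrinkled: (67 − 59)² / 59 = 1.0847
  green round: (39 − 59)² / 59 = 6.7797
  green wrinkled: (79 − 59)² / 59 = 6.7797
χ² = 1.0847 + 1.0847 + 6.7797 + 6.7797 = 15.7288 ≈ 15.729

15.729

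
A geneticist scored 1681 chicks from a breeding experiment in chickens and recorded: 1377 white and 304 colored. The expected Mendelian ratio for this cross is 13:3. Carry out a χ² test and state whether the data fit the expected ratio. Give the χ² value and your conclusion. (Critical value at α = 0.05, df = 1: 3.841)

Under the 13:3 hypothesis (Σ ratio = 16, N = 1681):
  white: 1681 × 13/16 = 1365.8125
  colored: 1681 × 3/16 = 315.1875
χ² = Σ (O − E)² / E
  white: (1377 − 1365.8125)² / 1365.8125 = 0.0916
  colored: (304 − 315.1875)² / 315.1875 = 0.3971
χ² = 0.0916 + 0.3971 = 0.4887 ≈ 0.489
Degrees of freedom = 2 − 1 = 1; critical value at α = 0.05 is 3.841.
Since 0.489 < 3.841, we fail to reject the null hypothesis — the data are consistent with the 13:3 ratio.

0.489; consistent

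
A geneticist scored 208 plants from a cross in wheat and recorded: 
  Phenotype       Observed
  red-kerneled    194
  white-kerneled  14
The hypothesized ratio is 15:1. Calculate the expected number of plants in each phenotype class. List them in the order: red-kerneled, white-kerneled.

195, 13

The 15:1 ratio has 16 parts, so with N = 208 the expected counts are:
  red-kerneled: 208 × 15/16 = 195
  white-kerneled: 208 × 1/16 = 13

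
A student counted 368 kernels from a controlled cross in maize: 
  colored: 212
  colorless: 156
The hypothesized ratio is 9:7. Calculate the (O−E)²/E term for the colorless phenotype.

Expected counts for N = 368 under a 9:7 ratio (total parts = 16):
  colored: 368 × 9/16 = 207
  colorless: 368 × 7/16 = 161
Contribution of colorless: (156 − 161)² / 161 = 0.1553

0.155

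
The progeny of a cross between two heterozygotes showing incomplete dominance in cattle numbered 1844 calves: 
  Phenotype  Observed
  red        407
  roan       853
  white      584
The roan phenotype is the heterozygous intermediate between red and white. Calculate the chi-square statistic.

44.307

With incomplete dominance, a heterozygote × heterozygote cross gives a 1:2:1 phenotypic ratio.
The 1:2:1 ratio has 4 parts, so with N = 1844 the expected counts are:
  red: 1844 × 1/4 = 461
  roan: 1844 × 2/4 = 922
  white: 1844 × 1/4 = 461
χ² = Σ (O − E)² / E
  red: (407 − 461)² / 461 = 6.3254
  roan: (853 − 922)² / 922 = 5.1638
  white: (584 − 461)² / 461 = 32.8178
χ² = 6.3254 + 5.1638 + 32.8178 = 44.307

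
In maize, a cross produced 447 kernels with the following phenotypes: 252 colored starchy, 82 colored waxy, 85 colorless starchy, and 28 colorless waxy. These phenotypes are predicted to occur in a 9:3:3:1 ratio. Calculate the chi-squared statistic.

Under the 9:3:3:1 hypothesis (Σ ratio = 16, N = 447):
  colored starchy: 447 × 9/16 = 251.4375
  colored waxy: 447 × 3/16 = 83.8125
  colorless starchy: 447 × 3/16 = 83.8125
  colorless waxy: 447 × 1/16 = 27.9375
χ² = Σ (O − E)² / E
  colored starchy: (252 − 251.4375)² / 251.4375 = 0.0013
  colored waxy: (82 − 83.8125)² / 83.8125 = 0.0392
  colorless starchy: (85 − 83.8125)² / 83.8125 = 0.0168
  colorless waxy: (28 − 27.9375)² / 27.9375 = 0.0001
χ² = 0.0013 + 0.0392 + 0.0168 + 0.0001 = 0.0574 ≈ 0.057

0.057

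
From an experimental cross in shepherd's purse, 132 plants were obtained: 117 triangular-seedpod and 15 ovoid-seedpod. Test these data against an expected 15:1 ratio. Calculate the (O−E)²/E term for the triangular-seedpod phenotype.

Under the 15:1 hypothesis (Σ ratio = 16, N = 132):
  triangular-seedpod: 132 × 15/16 = 123.75
  ovoid-seedpod: 132 × 1/16 = 8.25
Contribution of triangular-seedpod: (117 − 123.75)² / 123.75 = 0.3682

0.368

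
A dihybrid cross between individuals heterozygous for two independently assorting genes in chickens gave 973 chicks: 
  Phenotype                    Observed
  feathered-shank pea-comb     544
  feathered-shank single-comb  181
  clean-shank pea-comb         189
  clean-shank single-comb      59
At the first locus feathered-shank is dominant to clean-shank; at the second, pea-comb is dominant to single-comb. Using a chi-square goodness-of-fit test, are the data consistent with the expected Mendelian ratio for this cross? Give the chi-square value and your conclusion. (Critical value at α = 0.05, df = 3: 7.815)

A dihybrid F₂ with independent assortment and complete dominance at both loci gives a 9:3:3:1 phenotypic ratio.
Expected counts for N = 973 under a 9:3:3:1 ratio (total parts = 16):
  feathered-shank pea-comb: 973 × 9/16 = 547.3125
  feathered-shank single-comb: 973 × 3/16 = 182.4375
  clean-shank pea-comb: 973 × 3/16 = 182.4375
  clean-shank single-comb: 973 × 1/16 = 60.8125
χ² = Σ (O − E)² / E
  feathered-shank pea-comb: (544 − 547.3125)² / 547.3125 = 0.0200
  feathered-shank single-comb: (181 − 182.4375)² / 182.4375 = 0.0113
  clean-shank pea-comb: (189 − 182.4375)² / 182.4375 = 0.2361
  clean-shank single-comb: (59 − 60.8125)² / 60.8125 = 0.0540
χ² = 0.0200 + 0.0113 + 0.2361 + 0.0540 = 0.3214 ≈ 0.321
Degrees of freedom = 4 − 1 = 3; critical value at α = 0.05 is 7.815.
Since 0.321 < 7.815, we fail to reject the null hypothesis — the data are consistent with the 9:3:3:1 ratio.

0.321; consistent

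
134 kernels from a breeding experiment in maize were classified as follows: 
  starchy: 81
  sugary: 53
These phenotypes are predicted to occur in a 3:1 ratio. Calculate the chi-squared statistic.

The 3:1 ratio has 4 parts, so with N = 134 the expected counts are:
  starchy: 134 × 3/4 = 100.5
  sugary: 134 × 1/4 = 33.5
χ² = Σ (O − E)² / E
  starchy: (81 − 100.5)² / 100.5 = 3.7836
  sugary: (53 − 33.5)² / 33.5 = 11.3507
χ² = 3.7836 + 11.3507 = 15.1343 ≈ 15.134

15.134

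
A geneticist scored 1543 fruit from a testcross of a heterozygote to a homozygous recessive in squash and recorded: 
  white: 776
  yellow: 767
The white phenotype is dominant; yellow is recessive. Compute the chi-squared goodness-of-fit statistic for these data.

0.052

A testcross of a heterozygote (Aa × aa) gives a 1:1 phenotypic ratio.
Total ratio parts = 2. Expected numbers out of 1543:
  white: 1543 × 1/2 = 771.5
  yellow: 1543 × 1/2 = 771.5
χ² = Σ (O − E)² / E
  white: (776 − 771.5)² / 771.5 = 0.0262
  yellow: (767 − 771.5)² / 771.5 = 0.0262
χ² = 0.0262 + 0.0262 = 0.0524 ≈ 0.052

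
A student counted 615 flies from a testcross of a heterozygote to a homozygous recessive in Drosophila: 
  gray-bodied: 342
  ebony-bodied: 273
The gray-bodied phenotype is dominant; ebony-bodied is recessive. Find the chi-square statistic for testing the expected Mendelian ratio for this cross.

A testcross of a heterozygote (Aa × aa) gives a 1:1 phenotypic ratio.
Under the 1:1 hypothesis (Σ ratio = 2, N = 615):
  gray-bodied: 615 × 1/2 = 307.5
  ebony-bodied: 615 × 1/2 = 307.5
χ² = Σ (O − E)² / E
  gray-bodied: (342 − 307.5)² / 307.5 = 3.8707
  ebony-bodied: (273 − 307.5)² / 307.5 = 3.8707
χ² = 3.8707 + 3.8707 = 7.7414 ≈ 7.741

7.741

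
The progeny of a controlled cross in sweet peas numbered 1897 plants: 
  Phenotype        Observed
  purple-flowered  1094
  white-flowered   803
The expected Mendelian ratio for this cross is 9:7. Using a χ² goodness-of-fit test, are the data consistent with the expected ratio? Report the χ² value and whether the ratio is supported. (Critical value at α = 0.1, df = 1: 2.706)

Under the 9:7 hypothesis (Σ ratio = 16, N = 1897):
  purple-flowered: 1897 × 9/16 = 1067.0625
  white-flowered: 1897 × 7/16 = 829.9375
χ² = Σ (O − E)² / E
  purple-flowered: (1094 − 1067.0625)² / 1067.0625 = 0.6800
  white-flowered: (803 − 829.9375)² / 829.9375 = 0.8743
χ² = 0.6800 + 0.8743 = 1.5543 ≈ 1.554
Degrees of freedom = 2 − 1 = 1; critical value at α = 0.1 is 2.706.
Since 1.554 < 2.706, we fail to reject the null hypothesis — the data are consistent with the 9:7 ratio.

1.554; consistent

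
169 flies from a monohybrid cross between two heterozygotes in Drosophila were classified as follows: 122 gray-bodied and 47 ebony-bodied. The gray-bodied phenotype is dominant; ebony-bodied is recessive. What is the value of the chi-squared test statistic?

For a monohybrid cross between heterozygotes with complete dominance, the expected phenotypic ratio is 3:1.
Under the 3:1 hypothesis (Σ ratio = 4, N = 169):
  gray-bodied: 169 × 3/4 = 126.75
  ebony-bodied: 169 × 1/4 = 42.25
χ² = Σ (O − E)² / E
  gray-bodied: (122 − 126.75)² / 126.75 = 0.1780
  ebony-bodied: (47 − 42.25)² / 42.25 = 0.5340
χ² = 0.1780 + 0.5340 = 0.712

0.712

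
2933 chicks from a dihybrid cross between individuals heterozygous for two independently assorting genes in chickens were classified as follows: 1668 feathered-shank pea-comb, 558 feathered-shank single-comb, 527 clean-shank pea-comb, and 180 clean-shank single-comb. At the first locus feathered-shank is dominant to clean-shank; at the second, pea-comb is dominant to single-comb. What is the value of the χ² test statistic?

1.335

A dihybrid F₂ with independent assortment and complete dominance at both loci gives a 9:3:3:1 phenotypic ratio.
Expected counts for N = 2933 under a 9:3:3:1 ratio (total parts = 16):
  feathered-shank pea-comb: 2933 × 9/16 = 1649.8125
  feathered-shank single-comb: 2933 × 3/16 = 549.9375
  clean-shank pea-comb: 2933 × 3/16 = 549.9375
  clean-shank single-comb: 2933 × 1/16 = 183.3125
χ² = Σ (O − E)² / E
  feathered-shank pea-comb: (1668 − 1649.8125)² / 1649.8125 = 0.2005
  feathered-shank single-comb: (558 − 549.9375)² / 549.9375 = 0.1182
  clean-shank pea-comb: (527 − 549.9375)² / 549.9375 = 0.9567
  clean-shank single-comb: (180 − 183.3125)² / 183.3125 = 0.0599
χ² = 0.2005 + 0.1182 + 0.9567 + 0.0599 = 1.3353 ≈ 1.335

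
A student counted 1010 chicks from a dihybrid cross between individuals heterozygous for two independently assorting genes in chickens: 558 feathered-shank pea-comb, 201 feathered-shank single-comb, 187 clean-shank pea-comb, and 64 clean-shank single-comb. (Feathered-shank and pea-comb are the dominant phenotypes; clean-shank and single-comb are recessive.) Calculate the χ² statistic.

0.936

A dihybrid F₂ with independent assortment and complete dominance at both loci gives a 9:3:3:1 phenotypic ratio.
Total ratio parts = 16. Expected numbers out of 1010:
  feathered-shank pea-comb: 1010 × 9/16 = 568.125
  feathered-shank single-comb: 1010 × 3/16 = 189.375
  clean-shank pea-comb: 1010 × 3/16 = 189.375
  clean-shank single-comb: 1010 × 1/16 = 63.125
χ² = Σ (O − E)² / E
  feathered-shank pea-comb: (558 − 568.125)² / 568.125 = 0.1804
  feathered-shank single-comb: (201 − 189.375)² / 189.375 = 0.7136
  clean-shank pea-comb: (187 − 189.375)² / 189.375 = 0.0298
  clean-shank single-comb: (64 − 63.125)² / 63.125 = 0.0121
χ² = 0.1804 + 0.7136 + 0.0298 + 0.0121 = 0.9359 ≈ 0.936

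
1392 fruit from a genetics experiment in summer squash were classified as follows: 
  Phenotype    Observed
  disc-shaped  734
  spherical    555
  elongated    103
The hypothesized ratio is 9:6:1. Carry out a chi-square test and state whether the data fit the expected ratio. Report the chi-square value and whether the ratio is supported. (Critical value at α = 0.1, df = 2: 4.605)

The 9:6:1 ratio has 16 parts, so with N = 1392 the expected counts are:
  disc-shaped: 1392 × 9/16 = 783
  spherical: 1392 × 6/16 = 522
  elongated: 1392 × 1/16 = 87
χ² = Σ (O − E)² / E
  disc-shaped: (734 − 783)² / 783 = 3.0664
  spherical: (555 − 522)² / 522 = 2.0862
  elongated: (103 − 87)² / 87 = 2.9425
χ² = 3.0664 + 2.0862 + 2.9425 = 8.0951 ≈ 8.095
Degrees of freedom = 3 − 1 = 2; critical value at α = 0.1 is 4.605.
Since 8.095 > 4.605, we reject the null hypothesis — the data do not fit the 9:6:1 ratio.

8.095; not consistent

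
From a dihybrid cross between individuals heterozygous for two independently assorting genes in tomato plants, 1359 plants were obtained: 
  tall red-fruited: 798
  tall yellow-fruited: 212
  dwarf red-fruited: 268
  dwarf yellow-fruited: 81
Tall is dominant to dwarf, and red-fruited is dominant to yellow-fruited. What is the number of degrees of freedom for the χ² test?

A dihybrid F₂ with independent assortment and complete dominance at both loci gives a 9:3:3:1 phenotypic ratio.
A goodness-of-fit test with 4 phenotype classes has df = 4 − 1 = 3.

3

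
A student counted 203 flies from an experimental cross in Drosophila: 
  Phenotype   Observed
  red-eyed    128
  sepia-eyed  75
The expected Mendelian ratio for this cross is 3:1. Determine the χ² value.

Under the 3:1 hypothesis (Σ ratio = 4, N = 203):
  red-eyed: 203 × 3/4 = 152.25
  sepia-eyed: 203 × 1/4 = 50.75
χ² = Σ (O − E)² / E
  red-eyed: (128 − 152.25)² / 152.25 = 3.8625
  sepia-eyed: (75 − 50.75)² / 50.75 = 11.5874
χ² = 3.8625 + 11.5874 = 15.4499 ≈ 15.450

15.450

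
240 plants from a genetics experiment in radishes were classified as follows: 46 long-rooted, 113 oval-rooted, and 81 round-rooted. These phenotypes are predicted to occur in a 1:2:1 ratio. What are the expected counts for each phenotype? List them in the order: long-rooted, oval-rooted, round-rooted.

Expected counts for N = 240 under a 1:2:1 ratio (total parts = 4):
  long-rooted: 240 × 1/4 = 60
  oval-rooted: 240 × 2/4 = 120
  round-rooted: 240 × 1/4 = 60

60, 120, 60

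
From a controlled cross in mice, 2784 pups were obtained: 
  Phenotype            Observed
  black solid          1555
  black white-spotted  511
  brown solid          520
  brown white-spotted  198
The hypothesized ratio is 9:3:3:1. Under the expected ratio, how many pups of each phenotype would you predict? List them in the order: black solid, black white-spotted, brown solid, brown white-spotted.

1566, 522, 522, 174

Under the 9:3:3:1 hypothesis (Σ ratio = 16, N = 2784):
  black solid: 2784 × 9/16 = 1566
  black white-spotted: 2784 × 3/16 = 522
  brown solid: 2784 × 3/16 = 522
  brown white-spotted: 2784 × 1/16 = 174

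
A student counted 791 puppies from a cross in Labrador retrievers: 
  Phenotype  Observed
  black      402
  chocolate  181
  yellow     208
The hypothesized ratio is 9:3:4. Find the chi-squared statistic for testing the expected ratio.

11.879

Expected counts for N = 791 under a 9:3:4 ratio (total parts = 16):
  black: 791 × 9/16 = 444.9375
  chocolate: 791 × 3/16 = 148.3125
  yellow: 791 × 4/16 = 197.75
χ² = Σ (O − E)² / E
  black: (402 − 444.9375)² / 444.9375 = 4.1436
  chocolate: (181 − 148.3125)² / 148.3125 = 7.2042
  yellow: (208 − 197.75)² / 197.75 = 0.5313
χ² = 4.1436 + 7.2042 + 0.5313 = 11.8791 ≈ 11.879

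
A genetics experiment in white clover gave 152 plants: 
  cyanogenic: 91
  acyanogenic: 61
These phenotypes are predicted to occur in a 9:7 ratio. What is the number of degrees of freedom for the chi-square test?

A goodness-of-fit test with 2 phenotype classes has df = 2 − 1 = 1.

1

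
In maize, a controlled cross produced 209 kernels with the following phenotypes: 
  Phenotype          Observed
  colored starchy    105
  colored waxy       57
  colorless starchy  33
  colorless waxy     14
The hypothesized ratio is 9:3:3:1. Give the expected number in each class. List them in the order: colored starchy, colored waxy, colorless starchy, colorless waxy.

Expected counts for N = 209 under a 9:3:3:1 ratio (total parts = 16):
  colored starchy: 209 × 9/16 = 117.5625
  colored waxy: 209 × 3/16 = 39.1875
  colorless starchy: 209 × 3/16 = 39.1875
  colorless waxy: 209 × 1/16 = 13.0625

117.5625, 39.1875, 39.1875, 13.0625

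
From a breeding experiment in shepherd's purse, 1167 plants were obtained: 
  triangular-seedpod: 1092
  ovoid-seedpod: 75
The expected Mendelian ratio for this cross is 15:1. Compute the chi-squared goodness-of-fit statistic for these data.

0.062

The 15:1 ratio has 16 parts, so with N = 1167 the expected counts are:
  triangular-seedpod: 1167 × 15/16 = 1094.0625
  ovoid-seedpod: 1167 × 1/16 = 72.9375
χ² = Σ (O − E)² / E
  triangular-seedpod: (1092 − 1094.0625)² / 1094.0625 = 0.0039
  ovoid-seedpod: (75 − 72.9375)² / 72.9375 = 0.0583
χ² = 0.0039 + 0.0583 = 0.0622 ≈ 0.062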